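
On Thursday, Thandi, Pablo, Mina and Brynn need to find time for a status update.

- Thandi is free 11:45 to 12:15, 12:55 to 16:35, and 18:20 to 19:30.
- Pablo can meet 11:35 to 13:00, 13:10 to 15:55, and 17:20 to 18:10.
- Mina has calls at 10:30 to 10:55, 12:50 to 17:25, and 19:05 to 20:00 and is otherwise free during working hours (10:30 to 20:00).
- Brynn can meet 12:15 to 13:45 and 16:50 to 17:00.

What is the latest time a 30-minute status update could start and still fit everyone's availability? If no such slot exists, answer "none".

Mina free within 10:30–20:00: 10:55–12:50, 17:25–19:05.
Thandi ∩ Pablo: 11:45–12:15, 12:55–13:00, 13:10–15:55.
Thandi ∩ Pablo ∩ Mina: 11:45–12:15.
Thandi ∩ Pablo ∩ Mina ∩ Brynn: (none).
Windows ≥ 30 min: (none).

none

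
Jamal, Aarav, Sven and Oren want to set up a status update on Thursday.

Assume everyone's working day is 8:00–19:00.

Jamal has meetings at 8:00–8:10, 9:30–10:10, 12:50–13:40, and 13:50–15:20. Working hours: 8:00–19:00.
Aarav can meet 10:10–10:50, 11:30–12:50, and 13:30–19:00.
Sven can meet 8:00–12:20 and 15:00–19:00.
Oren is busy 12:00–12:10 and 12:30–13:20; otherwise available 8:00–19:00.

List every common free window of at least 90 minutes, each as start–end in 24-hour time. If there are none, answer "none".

Jamal free within 08:00–19:00: 08:10–09:30, 10:10–12:50, 13:40–13:50, 15:20–19:00.
Oren free within 08:00–19:00: 08:00–12:00, 12:10–12:30, 13:20–19:00.
Jamal ∩ Aarav: 10:10–10:50, 11:30–12:50, 13:40–13:50, 15:20–19:00.
Jamal ∩ Aarav ∩ Sven: 10:10–10:50, 11:30–12:20, 15:20–19:00.
Jamal ∩ Aarav ∩ Sven ∩ Oren: 10:10–10:50, 11:30–12:00, 12:10–12:20, 15:20–19:00.
Windows ≥ 90 min: 15:20–19:00.

15:20–19:00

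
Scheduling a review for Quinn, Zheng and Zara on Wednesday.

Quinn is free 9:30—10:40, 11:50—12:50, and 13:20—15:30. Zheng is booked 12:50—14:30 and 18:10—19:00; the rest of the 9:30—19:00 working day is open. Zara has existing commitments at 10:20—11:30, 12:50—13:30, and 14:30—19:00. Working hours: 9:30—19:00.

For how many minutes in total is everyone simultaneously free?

Zheng free within 09:30–19:00: 09:30–12:50, 14:30–18:10.
Zara free within 09:30–19:00: 09:30–10:20, 11:30–12:50, 13:30–14:30.
Quinn ∩ Zheng: 09:30–10:40, 11:50–12:50, 14:30–15:30.
Quinn ∩ Zheng ∩ Zara: 09:30–10:20, 11:50–12:50.
Total common minutes: 50 + 60 = 110.

110 minutes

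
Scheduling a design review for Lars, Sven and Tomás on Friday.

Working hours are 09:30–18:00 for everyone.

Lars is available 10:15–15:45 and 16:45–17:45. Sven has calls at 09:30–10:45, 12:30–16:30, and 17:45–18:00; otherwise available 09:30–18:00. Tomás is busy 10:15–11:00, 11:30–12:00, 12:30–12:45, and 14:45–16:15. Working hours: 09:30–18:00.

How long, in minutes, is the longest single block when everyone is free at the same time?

Sven free within 09:30–18:00: 10:45–12:30, 16:30–17:45.
Tomás free within 09:30–18:00: 09:30–10:15, 11:00–11:30, 12:00–12:30, 12:45–14:45, 16:15–18:00.
Lars ∩ Sven: 10:45–12:30, 16:45–17:45.
Lars ∩ Sven ∩ Tomás: 11:00–11:30, 12:00–12:30, 16:45–17:45.
Common window lengths: 30, 30, 60 min; longest is 60.

60 minutes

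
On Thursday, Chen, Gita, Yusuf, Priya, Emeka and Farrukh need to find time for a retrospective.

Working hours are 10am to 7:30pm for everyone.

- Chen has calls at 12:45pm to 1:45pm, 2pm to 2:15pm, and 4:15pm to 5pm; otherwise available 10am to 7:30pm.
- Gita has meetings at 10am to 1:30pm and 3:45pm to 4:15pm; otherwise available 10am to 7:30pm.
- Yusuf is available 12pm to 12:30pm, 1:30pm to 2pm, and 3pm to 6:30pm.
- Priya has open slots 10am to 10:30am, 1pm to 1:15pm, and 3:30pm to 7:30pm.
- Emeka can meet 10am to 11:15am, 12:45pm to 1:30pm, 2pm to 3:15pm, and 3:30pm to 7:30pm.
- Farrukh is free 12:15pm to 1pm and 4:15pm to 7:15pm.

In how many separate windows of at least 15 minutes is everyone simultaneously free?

Chen free within 10:00–19:30: 10:00–12:45, 13:45–14:00, 14:15–16:15, 17:00–19:30.
Gita free within 10:00–19:30: 13:30–15:45, 16:15–19:30.
Chen ∩ Gita: 13:45–14:00, 14:15–15:45, 17:00–19:30.
Chen ∩ Gita ∩ Yusuf: 13:45–14:00, 15:00–15:45, 17:00–18:30.
Chen ∩ Gita ∩ Yusuf ∩ Priya: 15:30–15:45, 17:00–18:30.
Chen ∩ Gita ∩ Yusuf ∩ Priya ∩ Emeka: 15:30–15:45, 17:00–18:30.
Chen ∩ Gita ∩ Yusuf ∩ Priya ∩ Emeka ∩ Farrukh: 17:00–18:30.
Windows ≥ 15 min: 17:00–18:30.
That's 1 window.

1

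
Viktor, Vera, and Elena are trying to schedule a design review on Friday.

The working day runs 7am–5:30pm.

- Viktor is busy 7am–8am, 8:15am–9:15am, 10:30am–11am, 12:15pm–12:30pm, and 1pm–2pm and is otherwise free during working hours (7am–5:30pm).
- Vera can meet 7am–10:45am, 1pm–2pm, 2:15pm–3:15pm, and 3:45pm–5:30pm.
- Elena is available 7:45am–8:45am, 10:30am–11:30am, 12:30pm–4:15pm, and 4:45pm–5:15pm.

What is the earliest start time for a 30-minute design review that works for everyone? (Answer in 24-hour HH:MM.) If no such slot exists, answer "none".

14:15

Viktor free within 07:00–17:30: 08:00–08:15, 09:15–10:30, 11:00–12:15, 12:30–13:00, 14:00–17:30.
Viktor ∩ Vera: 08:00–08:15, 09:15–10:30, 14:15–15:15, 15:45–17:30.
Viktor ∩ Vera ∩ Elena: 08:00–08:15, 14:15–15:15, 15:45–16:15, 16:45–17:15.
Windows ≥ 30 min: 14:15–15:15, 15:45–16:15, 16:45–17:15.
Earliest such window starts at 14:15.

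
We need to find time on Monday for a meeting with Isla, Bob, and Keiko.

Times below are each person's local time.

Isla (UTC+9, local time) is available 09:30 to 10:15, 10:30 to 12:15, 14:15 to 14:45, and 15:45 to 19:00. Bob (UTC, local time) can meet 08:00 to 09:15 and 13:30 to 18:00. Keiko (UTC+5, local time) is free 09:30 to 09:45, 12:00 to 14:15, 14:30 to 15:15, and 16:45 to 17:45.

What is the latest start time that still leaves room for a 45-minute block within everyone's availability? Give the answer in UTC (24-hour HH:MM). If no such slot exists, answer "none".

08:30

Isla → UTC: 00:30–01:15, 01:30–03:15, 05:15–05:45, 06:45–10:00.
Bob → UTC: 08:00–09:15, 13:30–18:00.
Keiko → UTC: 04:30–04:45, 07:00–09:15, 09:30–10:15, 11:45–12:45.
Isla ∩ Bob: 08:00–09:15.
Isla ∩ Bob ∩ Keiko: 08:00–09:15.
Windows ≥ 45 min: 08:00–09:15.
Latest start in the last window 08:00–09:15 is 09:15 − 45 min = 08:30.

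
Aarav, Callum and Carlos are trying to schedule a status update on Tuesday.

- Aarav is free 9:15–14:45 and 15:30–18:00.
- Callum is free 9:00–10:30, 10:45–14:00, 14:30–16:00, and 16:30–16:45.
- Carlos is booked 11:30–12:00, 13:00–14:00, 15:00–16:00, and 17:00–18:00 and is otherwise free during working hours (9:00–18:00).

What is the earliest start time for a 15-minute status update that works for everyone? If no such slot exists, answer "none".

09:15

Carlos free within 09:00–18:00: 09:00–11:30, 12:00–13:00, 14:00–15:00, 16:00–17:00.
Aarav ∩ Callum: 09:15–10:30, 10:45–14:00, 14:30–14:45, 15:30–16:00, 16:30–16:45.
Aarav ∩ Callum ∩ Carlos: 09:15–10:30, 10:45–11:30, 12:00–13:00, 14:30–14:45, 16:30–16:45.
Windows ≥ 15 min: 09:15–10:30, 10:45–11:30, 12:00–13:00, 14:30–14:45, 16:30–16:45.
Earliest such window starts at 09:15.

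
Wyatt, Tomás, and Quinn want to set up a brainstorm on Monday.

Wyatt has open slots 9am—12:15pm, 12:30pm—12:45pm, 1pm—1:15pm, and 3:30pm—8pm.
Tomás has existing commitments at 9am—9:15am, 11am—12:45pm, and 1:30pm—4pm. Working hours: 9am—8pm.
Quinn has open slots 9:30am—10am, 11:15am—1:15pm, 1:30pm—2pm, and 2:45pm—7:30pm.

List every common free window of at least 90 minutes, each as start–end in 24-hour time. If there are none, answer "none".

Tomás free within 09:00–20:00: 09:15–11:00, 12:45–13:30, 16:00–20:00.
Wyatt ∩ Tomás: 09:15–11:00, 13:00–13:15, 16:00–20:00.
Wyatt ∩ Tomás ∩ Quinn: 09:30–10:00, 13:00–13:15, 16:00–19:30.
Windows ≥ 90 min: 16:00–19:30.

16:00–19:30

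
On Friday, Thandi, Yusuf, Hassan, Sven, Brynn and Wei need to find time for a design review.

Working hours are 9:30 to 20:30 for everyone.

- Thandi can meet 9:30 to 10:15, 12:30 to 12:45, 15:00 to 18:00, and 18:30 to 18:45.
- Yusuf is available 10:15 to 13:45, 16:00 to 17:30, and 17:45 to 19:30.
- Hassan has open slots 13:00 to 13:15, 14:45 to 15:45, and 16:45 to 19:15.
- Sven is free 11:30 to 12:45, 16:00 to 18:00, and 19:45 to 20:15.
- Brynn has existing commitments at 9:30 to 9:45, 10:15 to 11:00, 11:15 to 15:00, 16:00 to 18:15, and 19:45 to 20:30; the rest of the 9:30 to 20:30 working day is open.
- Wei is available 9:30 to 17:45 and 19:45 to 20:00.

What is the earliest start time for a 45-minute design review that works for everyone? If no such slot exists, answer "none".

none

Brynn free within 09:30–20:30: 09:45–10:15, 11:00–11:15, 15:00–16:00, 18:15–19:45.
Thandi ∩ Yusuf: 12:30–12:45, 16:00–17:30, 17:45–18:00, 18:30–18:45.
Thandi ∩ Yusuf ∩ Hassan: 16:45–17:30, 17:45–18:00, 18:30–18:45.
Thandi ∩ Yusuf ∩ Hassan ∩ Sven: 16:45–17:30, 17:45–18:00.
Thandi ∩ Yusuf ∩ Hassan ∩ Sven ∩ Brynn: (none).
Thandi ∩ Yusuf ∩ Hassan ∩ Sven ∩ Brynn ∩ Wei: (none).
Windows ≥ 45 min: (none).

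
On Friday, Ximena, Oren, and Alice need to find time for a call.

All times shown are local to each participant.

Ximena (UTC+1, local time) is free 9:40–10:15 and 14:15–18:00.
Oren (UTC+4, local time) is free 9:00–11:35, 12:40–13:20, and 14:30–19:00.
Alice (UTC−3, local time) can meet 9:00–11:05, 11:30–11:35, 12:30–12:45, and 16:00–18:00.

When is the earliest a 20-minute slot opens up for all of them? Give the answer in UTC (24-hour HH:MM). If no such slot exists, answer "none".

Ximena → UTC: 08:40–09:15, 13:15–17:00.
Oren → UTC: 05:00–07:35, 08:40–09:20, 10:30–15:00.
Alice → UTC: 12:00–14:05, 14:30–14:35, 15:30–15:45, 19:00–21:00.
Ximena ∩ Oren: 08:40–09:15, 13:15–15:00.
Ximena ∩ Oren ∩ Alice: 13:15–14:05, 14:30–14:35.
Windows ≥ 20 min: 13:15–14:05.
Earliest such window starts at 13:15.

13:15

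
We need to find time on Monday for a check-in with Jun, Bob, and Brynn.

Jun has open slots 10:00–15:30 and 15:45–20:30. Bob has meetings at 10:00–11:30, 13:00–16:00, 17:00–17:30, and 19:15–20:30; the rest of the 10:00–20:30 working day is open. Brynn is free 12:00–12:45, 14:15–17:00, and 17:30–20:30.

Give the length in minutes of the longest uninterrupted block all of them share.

Bob free within 10:00–20:30: 11:30–13:00, 16:00–17:00, 17:30–19:15.
Jun ∩ Bob: 11:30–13:00, 16:00–17:00, 17:30–19:15.
Jun ∩ Bob ∩ Brynn: 12:00–12:45, 16:00–17:00, 17:30–19:15.
Common window lengths: 45, 60, 105 min; longest is 105.

105 minutes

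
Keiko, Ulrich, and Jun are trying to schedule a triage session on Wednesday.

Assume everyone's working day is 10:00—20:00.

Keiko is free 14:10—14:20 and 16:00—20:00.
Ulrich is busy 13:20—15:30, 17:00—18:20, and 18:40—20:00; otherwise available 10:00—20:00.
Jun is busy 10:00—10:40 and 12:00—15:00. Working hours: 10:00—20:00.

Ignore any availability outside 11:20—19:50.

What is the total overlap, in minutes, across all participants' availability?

80 minutes

Ulrich free within 10:00–20:00: 10:00–13:20, 15:30–17:00, 18:20–18:40.
Jun free within 10:00–20:00: 10:40–12:00, 15:00–20:00.
Keiko ∩ Ulrich: 16:00–17:00, 18:20–18:40.
Keiko ∩ Ulrich ∩ Jun: 16:00–17:00, 18:20–18:40.
Restricted to 11:20–19:50: 16:00–17:00, 18:20–18:40.
Total common minutes: 60 + 20 = 80.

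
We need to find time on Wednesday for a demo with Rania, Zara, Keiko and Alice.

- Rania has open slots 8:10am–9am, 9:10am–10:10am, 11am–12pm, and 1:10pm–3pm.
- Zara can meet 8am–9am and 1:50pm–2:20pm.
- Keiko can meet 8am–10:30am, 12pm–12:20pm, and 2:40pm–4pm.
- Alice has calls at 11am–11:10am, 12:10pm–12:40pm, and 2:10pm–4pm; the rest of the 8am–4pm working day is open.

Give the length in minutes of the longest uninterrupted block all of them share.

Alice free within 08:00–16:00: 08:00–11:00, 11:10–12:10, 12:40–14:10.
Rania ∩ Zara: 08:10–09:00, 13:50–14:20.
Rania ∩ Zara ∩ Keiko: 08:10–09:00.
Rania ∩ Zara ∩ Keiko ∩ Alice: 08:10–09:00.
Single common window of 50 minutes.

50 minutes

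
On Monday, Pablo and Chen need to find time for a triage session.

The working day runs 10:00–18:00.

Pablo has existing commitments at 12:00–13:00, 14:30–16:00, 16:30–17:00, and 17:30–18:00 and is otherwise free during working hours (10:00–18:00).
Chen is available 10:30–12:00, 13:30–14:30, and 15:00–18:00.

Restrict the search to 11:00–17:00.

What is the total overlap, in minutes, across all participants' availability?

Pablo free within 10:00–18:00: 10:00–12:00, 13:00–14:30, 16:00–16:30, 17:00–17:30.
Pablo ∩ Chen: 10:30–12:00, 13:30–14:30, 16:00–16:30, 17:00–17:30.
Restricted to 11:00–17:00: 11:00–12:00, 13:30–14:30, 16:00–16:30.
Total common minutes: 60 + 60 + 30 = 150.

150 minutes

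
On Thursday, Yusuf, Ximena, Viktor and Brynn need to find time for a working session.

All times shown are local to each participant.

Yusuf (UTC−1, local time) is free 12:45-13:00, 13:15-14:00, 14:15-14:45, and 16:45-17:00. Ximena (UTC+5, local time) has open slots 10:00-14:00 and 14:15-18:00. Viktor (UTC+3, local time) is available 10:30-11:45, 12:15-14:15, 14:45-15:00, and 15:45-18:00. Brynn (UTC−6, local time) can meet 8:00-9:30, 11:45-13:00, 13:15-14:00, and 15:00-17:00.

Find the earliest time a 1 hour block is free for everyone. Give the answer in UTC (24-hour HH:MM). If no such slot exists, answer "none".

Yusuf → UTC: 13:45–14:00, 14:15–15:00, 15:15–15:45, 17:45–18:00.
Ximena → UTC: 05:00–09:00, 09:15–13:00.
Viktor → UTC: 07:30–08:45, 09:15–11:15, 11:45–12:00, 12:45–15:00.
Brynn → UTC: 14:00–15:30, 17:45–19:00, 19:15–20:00, 21:00–23:00.
Yusuf ∩ Ximena: (none).
Yusuf ∩ Ximena ∩ Viktor: (none).
Yusuf ∩ Ximena ∩ Viktor ∩ Brynn: (none).
Windows ≥ 60 min: (none).

none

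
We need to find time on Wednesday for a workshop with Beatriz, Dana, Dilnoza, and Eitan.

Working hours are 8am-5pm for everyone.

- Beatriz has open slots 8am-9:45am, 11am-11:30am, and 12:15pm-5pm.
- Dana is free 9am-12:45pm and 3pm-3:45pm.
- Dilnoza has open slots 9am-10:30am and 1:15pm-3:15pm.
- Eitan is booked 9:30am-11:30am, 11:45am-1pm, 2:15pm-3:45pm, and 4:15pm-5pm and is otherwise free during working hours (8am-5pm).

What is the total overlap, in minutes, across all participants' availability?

30 minutes

Eitan free within 08:00–17:00: 08:00–09:30, 11:30–11:45, 13:00–14:15, 15:45–16:15.
Beatriz ∩ Dana: 09:00–09:45, 11:00–11:30, 12:15–12:45, 15:00–15:45.
Beatriz ∩ Dana ∩ Dilnoza: 09:00–09:45, 15:00–15:15.
Beatriz ∩ Dana ∩ Dilnoza ∩ Eitan: 09:00–09:30.
Total common minutes: 30.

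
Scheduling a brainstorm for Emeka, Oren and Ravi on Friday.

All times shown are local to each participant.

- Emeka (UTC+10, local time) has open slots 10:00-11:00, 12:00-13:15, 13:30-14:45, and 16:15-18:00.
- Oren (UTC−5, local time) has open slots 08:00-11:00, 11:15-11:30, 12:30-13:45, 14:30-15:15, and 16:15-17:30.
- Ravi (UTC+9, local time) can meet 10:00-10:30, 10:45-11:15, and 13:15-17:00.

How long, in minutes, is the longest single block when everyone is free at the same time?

Emeka → UTC: 00:00–01:00, 02:00–03:15, 03:30–04:45, 06:15–08:00.
Oren → UTC: 13:00–16:00, 16:15–16:30, 17:30–18:45, 19:30–20:15, 21:15–22:30.
Ravi → UTC: 01:00–01:30, 01:45–02:15, 04:15–08:00.
Emeka ∩ Oren: (none).
Emeka ∩ Oren ∩ Ravi: (none).
No common window.

0 minutes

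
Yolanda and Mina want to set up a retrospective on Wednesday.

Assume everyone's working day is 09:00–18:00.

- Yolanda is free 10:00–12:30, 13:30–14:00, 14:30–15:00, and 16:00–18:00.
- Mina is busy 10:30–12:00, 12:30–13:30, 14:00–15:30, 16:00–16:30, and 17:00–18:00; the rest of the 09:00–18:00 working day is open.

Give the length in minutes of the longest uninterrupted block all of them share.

30 minutes

Mina free within 09:00–18:00: 09:00–10:30, 12:00–12:30, 13:30–14:00, 15:30–16:00, 16:30–17:00.
Yolanda ∩ Mina: 10:00–10:30, 12:00–12:30, 13:30–14:00, 16:30–17:00.
Common window lengths: 30, 30, 30, 30 min; longest is 30.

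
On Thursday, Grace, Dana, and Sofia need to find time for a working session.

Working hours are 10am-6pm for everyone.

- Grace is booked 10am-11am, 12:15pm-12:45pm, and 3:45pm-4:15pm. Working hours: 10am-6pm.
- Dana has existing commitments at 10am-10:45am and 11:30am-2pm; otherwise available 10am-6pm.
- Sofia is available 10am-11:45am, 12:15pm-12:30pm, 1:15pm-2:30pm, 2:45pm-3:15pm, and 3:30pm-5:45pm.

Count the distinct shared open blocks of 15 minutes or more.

5

Grace free within 10:00–18:00: 11:00–12:15, 12:45–15:45, 16:15–18:00.
Dana free within 10:00–18:00: 10:45–11:30, 14:00–18:00.
Grace ∩ Dana: 11:00–11:30, 14:00–15:45, 16:15–18:00.
Grace ∩ Dana ∩ Sofia: 11:00–11:30, 14:00–14:30, 14:45–15:15, 15:30–15:45, 16:15–17:45.
Windows ≥ 15 min: 11:00–11:30, 14:00–14:30, 14:45–15:15, 15:30–15:45, 16:15–17:45.
That's 5 windows.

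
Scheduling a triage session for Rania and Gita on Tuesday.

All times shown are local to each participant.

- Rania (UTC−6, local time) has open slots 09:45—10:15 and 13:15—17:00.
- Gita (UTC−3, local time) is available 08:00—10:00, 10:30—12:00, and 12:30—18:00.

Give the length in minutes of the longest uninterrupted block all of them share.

Rania → UTC: 15:45–16:15, 19:15–23:00.
Gita → UTC: 11:00–13:00, 13:30–15:00, 15:30–21:00.
Rania ∩ Gita: 15:45–16:15, 19:15–21:00.
Common window lengths: 30, 105 min; longest is 105.

105 minutes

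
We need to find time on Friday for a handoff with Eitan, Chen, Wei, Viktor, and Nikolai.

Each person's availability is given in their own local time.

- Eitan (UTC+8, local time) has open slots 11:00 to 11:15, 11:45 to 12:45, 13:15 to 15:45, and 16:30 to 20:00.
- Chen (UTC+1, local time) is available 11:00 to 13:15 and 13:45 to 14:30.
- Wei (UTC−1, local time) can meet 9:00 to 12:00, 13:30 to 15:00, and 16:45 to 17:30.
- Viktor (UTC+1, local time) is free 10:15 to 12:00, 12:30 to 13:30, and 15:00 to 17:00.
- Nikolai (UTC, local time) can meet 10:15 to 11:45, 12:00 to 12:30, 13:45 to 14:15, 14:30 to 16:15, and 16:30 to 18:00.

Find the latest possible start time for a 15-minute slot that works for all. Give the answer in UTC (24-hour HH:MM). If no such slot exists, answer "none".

Eitan → UTC: 03:00–03:15, 03:45–04:45, 05:15–07:45, 08:30–12:00.
Chen → UTC: 10:00–12:15, 12:45–13:30.
Wei → UTC: 10:00–13:00, 14:30–16:00, 17:45–18:30.
Viktor → UTC: 09:15–11:00, 11:30–12:30, 14:00–16:00.
Nikolai → UTC: 10:15–11:45, 12:00–12:30, 13:45–14:15, 14:30–16:15, 16:30–18:00.
Eitan ∩ Chen: 10:00–12:00.
Eitan ∩ Chen ∩ Wei: 10:00–12:00.
Eitan ∩ Chen ∩ Wei ∩ Viktor: 10:00–11:00, 11:30–12:00.
Eitan ∩ Chen ∩ Wei ∩ Viktor ∩ Nikolai: 10:15–11:00, 11:30–11:45.
Windows ≥ 15 min: 10:15–11:00, 11:30–11:45.
Latest start in the last window 11:30–11:45 is 11:45 − 15 min = 11:30.

11:30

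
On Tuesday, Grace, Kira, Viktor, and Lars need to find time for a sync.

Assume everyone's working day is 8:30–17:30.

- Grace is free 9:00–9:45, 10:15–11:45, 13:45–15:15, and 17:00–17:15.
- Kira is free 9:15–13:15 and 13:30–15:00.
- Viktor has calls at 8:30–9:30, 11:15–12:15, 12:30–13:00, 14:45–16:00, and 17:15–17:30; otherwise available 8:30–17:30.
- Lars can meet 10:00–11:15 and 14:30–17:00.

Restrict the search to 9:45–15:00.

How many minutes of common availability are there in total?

75 minutes

Viktor free within 08:30–17:30: 09:30–11:15, 12:15–12:30, 13:00–14:45, 16:00–17:15.
Grace ∩ Kira: 09:15–09:45, 10:15–11:45, 13:45–15:00.
Grace ∩ Kira ∩ Viktor: 09:30–09:45, 10:15–11:15, 13:45–14:45.
Grace ∩ Kira ∩ Viktor ∩ Lars: 10:15–11:15, 14:30–14:45.
Restricted to 09:45–15:00: 10:15–11:15, 14:30–14:45.
Total common minutes: 60 + 15 = 75.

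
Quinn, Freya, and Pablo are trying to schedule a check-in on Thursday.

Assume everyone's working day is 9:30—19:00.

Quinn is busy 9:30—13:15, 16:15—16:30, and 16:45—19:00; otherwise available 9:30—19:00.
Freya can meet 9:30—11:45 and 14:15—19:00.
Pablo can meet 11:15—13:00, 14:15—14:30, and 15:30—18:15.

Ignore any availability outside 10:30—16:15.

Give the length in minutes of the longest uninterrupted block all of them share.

45 minutes

Quinn free within 09:30–19:00: 13:15–16:15, 16:30–16:45.
Quinn ∩ Freya: 14:15–16:15, 16:30–16:45.
Quinn ∩ Freya ∩ Pablo: 14:15–14:30, 15:30–16:15, 16:30–16:45.
Restricted to 10:30–16:15: 14:15–14:30, 15:30–16:15.
Common window lengths: 15, 45 min; longest is 45.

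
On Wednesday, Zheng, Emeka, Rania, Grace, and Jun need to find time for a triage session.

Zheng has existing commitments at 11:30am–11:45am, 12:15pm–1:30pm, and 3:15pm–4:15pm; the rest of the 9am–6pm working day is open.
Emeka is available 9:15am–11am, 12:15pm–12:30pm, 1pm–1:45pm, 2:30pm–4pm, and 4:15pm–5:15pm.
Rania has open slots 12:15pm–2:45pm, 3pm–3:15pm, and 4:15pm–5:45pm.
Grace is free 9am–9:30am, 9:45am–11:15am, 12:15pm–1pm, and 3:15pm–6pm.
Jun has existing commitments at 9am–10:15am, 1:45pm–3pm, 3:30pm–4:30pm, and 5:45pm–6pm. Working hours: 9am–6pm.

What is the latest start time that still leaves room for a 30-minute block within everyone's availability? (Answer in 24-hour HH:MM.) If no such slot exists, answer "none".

Zheng free within 09:00–18:00: 09:00–11:30, 11:45–12:15, 13:30–15:15, 16:15–18:00.
Jun free within 09:00–18:00: 10:15–13:45, 15:00–15:30, 16:30–17:45.
Zheng ∩ Emeka: 09:15–11:00, 13:30–13:45, 14:30–15:15, 16:15–17:15.
Zheng ∩ Emeka ∩ Rania: 13:30–13:45, 14:30–14:45, 15:00–15:15, 16:15–17:15.
Zheng ∩ Emeka ∩ Rania ∩ Grace: 16:15–17:15.
Zheng ∩ Emeka ∩ Rania ∩ Grace ∩ Jun: 16:30–17:15.
Windows ≥ 30 min: 16:30–17:15.
Latest start in the last window 16:30–17:15 is 17:15 − 30 min = 16:45.

16:45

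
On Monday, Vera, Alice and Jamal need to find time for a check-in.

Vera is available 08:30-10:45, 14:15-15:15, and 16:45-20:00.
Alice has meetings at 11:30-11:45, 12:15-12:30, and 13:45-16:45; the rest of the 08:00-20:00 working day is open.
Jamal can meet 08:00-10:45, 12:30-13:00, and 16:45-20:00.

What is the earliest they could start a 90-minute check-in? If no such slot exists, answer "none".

08:30

Alice free within 08:00–20:00: 08:00–11:30, 11:45–12:15, 12:30–13:45, 16:45–20:00.
Vera ∩ Alice: 08:30–10:45, 16:45–20:00.
Vera ∩ Alice ∩ Jamal: 08:30–10:45, 16:45–20:00.
Windows ≥ 90 min: 08:30–10:45, 16:45–20:00.
Earliest such window starts at 08:30.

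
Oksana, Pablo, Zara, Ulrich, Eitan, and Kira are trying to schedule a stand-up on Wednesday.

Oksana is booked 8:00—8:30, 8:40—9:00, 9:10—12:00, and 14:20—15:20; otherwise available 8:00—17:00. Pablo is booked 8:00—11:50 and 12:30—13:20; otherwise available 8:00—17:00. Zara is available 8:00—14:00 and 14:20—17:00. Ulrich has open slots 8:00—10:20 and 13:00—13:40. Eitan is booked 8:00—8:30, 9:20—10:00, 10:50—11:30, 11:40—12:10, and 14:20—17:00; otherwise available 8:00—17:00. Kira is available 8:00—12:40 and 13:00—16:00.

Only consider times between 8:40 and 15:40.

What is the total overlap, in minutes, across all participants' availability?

Oksana free within 08:00–17:00: 08:30–08:40, 09:00–09:10, 12:00–14:20, 15:20–17:00.
Pablo free within 08:00–17:00: 11:50–12:30, 13:20–17:00.
Eitan free within 08:00–17:00: 08:30–09:20, 10:00–10:50, 11:30–11:40, 12:10–14:20.
Oksana ∩ Pablo: 12:00–12:30, 13:20–14:20, 15:20–17:00.
Oksana ∩ Pablo ∩ Zara: 12:00–12:30, 13:20–14:00, 15:20–17:00.
Oksana ∩ Pablo ∩ Zara ∩ Ulrich: 13:20–13:40.
Oksana ∩ Pablo ∩ Zara ∩ Ulrich ∩ Eitan: 13:20–13:40.
Oksana ∩ Pablo ∩ Zara ∩ Ulrich ∩ Eitan ∩ Kira: 13:20–13:40.
Restricted to 08:40–15:40: 13:20–13:40.
Total common minutes: 20.

20 minutes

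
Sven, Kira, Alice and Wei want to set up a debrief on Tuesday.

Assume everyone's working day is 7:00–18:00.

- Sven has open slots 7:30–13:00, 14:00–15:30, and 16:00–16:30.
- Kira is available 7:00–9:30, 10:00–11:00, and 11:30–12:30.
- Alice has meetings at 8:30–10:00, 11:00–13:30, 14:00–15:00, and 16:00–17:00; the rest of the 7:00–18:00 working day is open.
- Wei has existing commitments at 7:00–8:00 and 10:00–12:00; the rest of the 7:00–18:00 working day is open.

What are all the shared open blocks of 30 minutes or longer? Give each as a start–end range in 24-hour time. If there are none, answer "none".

08:00–08:30

Alice free within 07:00–18:00: 07:00–08:30, 10:00–11:00, 13:30–14:00, 15:00–16:00, 17:00–18:00.
Wei free within 07:00–18:00: 08:00–10:00, 12:00–18:00.
Sven ∩ Kira: 07:30–09:30, 10:00–11:00, 11:30–12:30.
Sven ∩ Kira ∩ Alice: 07:30–08:30, 10:00–11:00.
Sven ∩ Kira ∩ Alice ∩ Wei: 08:00–08:30.
Windows ≥ 30 min: 08:00–08:30.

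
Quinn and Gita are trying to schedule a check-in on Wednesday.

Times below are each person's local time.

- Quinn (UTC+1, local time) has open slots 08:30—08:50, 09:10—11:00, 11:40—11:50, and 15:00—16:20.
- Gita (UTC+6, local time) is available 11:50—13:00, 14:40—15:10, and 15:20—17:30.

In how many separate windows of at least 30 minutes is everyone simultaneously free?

2

Quinn → UTC: 07:30–07:50, 08:10–10:00, 10:40–10:50, 14:00–15:20.
Gita → UTC: 05:50–07:00, 08:40–09:10, 09:20–11:30.
Quinn ∩ Gita: 08:40–09:10, 09:20–10:00, 10:40–10:50.
Windows ≥ 30 min: 08:40–09:10, 09:20–10:00.
That's 2 windows.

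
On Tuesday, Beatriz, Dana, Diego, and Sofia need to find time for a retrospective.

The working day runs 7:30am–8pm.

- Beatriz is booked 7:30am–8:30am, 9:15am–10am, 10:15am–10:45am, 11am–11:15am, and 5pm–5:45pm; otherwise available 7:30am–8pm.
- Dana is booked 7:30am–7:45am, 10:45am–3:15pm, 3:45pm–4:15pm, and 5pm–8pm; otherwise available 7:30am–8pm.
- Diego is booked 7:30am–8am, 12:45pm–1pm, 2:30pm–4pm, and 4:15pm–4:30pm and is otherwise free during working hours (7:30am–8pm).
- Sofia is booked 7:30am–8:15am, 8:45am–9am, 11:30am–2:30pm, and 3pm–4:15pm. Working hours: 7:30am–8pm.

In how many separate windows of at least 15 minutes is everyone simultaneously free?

4

Beatriz free within 07:30–20:00: 08:30–09:15, 10:00–10:15, 10:45–11:00, 11:15–17:00, 17:45–20:00.
Dana free within 07:30–20:00: 07:45–10:45, 15:15–15:45, 16:15–17:00.
Diego free within 07:30–20:00: 08:00–12:45, 13:00–14:30, 16:00–16:15, 16:30–20:00.
Sofia free within 07:30–20:00: 08:15–08:45, 09:00–11:30, 14:30–15:00, 16:15–20:00.
Beatriz ∩ Dana: 08:30–09:15, 10:00–10:15, 15:15–15:45, 16:15–17:00.
Beatriz ∩ Dana ∩ Diego: 08:30–09:15, 10:00–10:15, 16:30–17:00.
Beatriz ∩ Dana ∩ Diego ∩ Sofia: 08:30–08:45, 09:00–09:15, 10:00–10:15, 16:30–17:00.
Windows ≥ 15 min: 08:30–08:45, 09:00–09:15, 10:00–10:15, 16:30–17:00.
That's 4 windows.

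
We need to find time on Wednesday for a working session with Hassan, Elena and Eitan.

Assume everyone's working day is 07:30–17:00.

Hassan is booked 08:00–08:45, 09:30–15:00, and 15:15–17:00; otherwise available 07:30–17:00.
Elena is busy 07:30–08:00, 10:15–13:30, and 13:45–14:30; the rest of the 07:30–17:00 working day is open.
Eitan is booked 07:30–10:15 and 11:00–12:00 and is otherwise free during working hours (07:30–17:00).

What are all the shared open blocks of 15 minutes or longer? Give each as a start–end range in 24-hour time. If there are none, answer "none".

15:00–15:15

Hassan free within 07:30–17:00: 07:30–08:00, 08:45–09:30, 15:00–15:15.
Elena free within 07:30–17:00: 08:00–10:15, 13:30–13:45, 14:30–17:00.
Eitan free within 07:30–17:00: 10:15–11:00, 12:00–17:00.
Hassan ∩ Elena: 08:45–09:30, 15:00–15:15.
Hassan ∩ Elena ∩ Eitan: 15:00–15:15.
Windows ≥ 15 min: 15:00–15:15.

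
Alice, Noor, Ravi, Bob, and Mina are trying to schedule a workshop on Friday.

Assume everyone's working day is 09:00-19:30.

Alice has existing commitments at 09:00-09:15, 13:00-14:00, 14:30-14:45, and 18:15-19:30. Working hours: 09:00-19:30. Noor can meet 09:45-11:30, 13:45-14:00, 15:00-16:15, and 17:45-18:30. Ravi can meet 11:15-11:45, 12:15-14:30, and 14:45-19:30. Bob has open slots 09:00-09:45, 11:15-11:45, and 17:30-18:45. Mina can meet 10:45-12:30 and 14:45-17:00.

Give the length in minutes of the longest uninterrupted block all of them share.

Alice free within 09:00–19:30: 09:15–13:00, 14:00–14:30, 14:45–18:15.
Alice ∩ Noor: 09:45–11:30, 15:00–16:15, 17:45–18:15.
Alice ∩ Noor ∩ Ravi: 11:15–11:30, 15:00–16:15, 17:45–18:15.
Alice ∩ Noor ∩ Ravi ∩ Bob: 11:15–11:30, 17:45–18:15.
Alice ∩ Noor ∩ Ravi ∩ Bob ∩ Mina: 11:15–11:30.
Single common window of 15 minutes.

15 minutes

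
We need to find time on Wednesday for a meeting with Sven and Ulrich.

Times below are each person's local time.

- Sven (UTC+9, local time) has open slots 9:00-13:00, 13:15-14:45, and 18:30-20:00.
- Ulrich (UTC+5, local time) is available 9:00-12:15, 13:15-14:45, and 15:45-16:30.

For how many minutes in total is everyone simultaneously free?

Sven → UTC: 00:00–04:00, 04:15–05:45, 09:30–11:00.
Ulrich → UTC: 04:00–07:15, 08:15–09:45, 10:45–11:30.
Sven ∩ Ulrich: 04:15–05:45, 09:30–09:45, 10:45–11:00.
Total common minutes: 90 + 15 + 15 = 120.

120 minutes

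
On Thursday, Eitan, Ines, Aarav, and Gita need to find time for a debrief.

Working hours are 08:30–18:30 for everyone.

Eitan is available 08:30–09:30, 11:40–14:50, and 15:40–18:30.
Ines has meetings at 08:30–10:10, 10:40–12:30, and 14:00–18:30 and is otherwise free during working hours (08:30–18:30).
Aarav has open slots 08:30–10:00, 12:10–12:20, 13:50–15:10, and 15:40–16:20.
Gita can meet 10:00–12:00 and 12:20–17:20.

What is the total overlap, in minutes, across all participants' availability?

10 minutes

Ines free within 08:30–18:30: 10:10–10:40, 12:30–14:00.
Eitan ∩ Ines: 12:30–14:00.
Eitan ∩ Ines ∩ Aarav: 13:50–14:00.
Eitan ∩ Ines ∩ Aarav ∩ Gita: 13:50–14:00.
Total common minutes: 10.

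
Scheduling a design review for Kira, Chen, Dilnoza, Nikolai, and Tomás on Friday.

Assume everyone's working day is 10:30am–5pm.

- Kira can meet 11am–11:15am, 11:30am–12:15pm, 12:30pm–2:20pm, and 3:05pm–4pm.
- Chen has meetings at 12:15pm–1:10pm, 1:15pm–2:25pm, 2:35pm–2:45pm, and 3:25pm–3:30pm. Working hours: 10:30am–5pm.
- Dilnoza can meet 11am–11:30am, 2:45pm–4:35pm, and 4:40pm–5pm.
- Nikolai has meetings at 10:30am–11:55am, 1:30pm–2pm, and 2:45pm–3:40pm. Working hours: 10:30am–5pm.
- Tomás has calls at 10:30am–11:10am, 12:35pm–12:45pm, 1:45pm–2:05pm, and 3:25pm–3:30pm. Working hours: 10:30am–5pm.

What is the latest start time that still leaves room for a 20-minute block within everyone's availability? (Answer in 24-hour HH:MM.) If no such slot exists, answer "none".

Chen free within 10:30–17:00: 10:30–12:15, 13:10–13:15, 14:25–14:35, 14:45–15:25, 15:30–17:00.
Nikolai free within 10:30–17:00: 11:55–13:30, 14:00–14:45, 15:40–17:00.
Tomás free within 10:30–17:00: 11:10–12:35, 12:45–13:45, 14:05–15:25, 15:30–17:00.
Kira ∩ Chen: 11:00–11:15, 11:30–12:15, 13:10–13:15, 15:05–15:25, 15:30–16:00.
Kira ∩ Chen ∩ Dilnoza: 11:00–11:15, 15:05–15:25, 15:30–16:00.
Kira ∩ Chen ∩ Dilnoza ∩ Nikolai: 15:40–16:00.
Kira ∩ Chen ∩ Dilnoza ∩ Nikolai ∩ Tomás: 15:40–16:00.
Windows ≥ 20 min: 15:40–16:00.
Latest start in the last window 15:40–16:00 is 16:00 − 20 min = 15:40.

15:40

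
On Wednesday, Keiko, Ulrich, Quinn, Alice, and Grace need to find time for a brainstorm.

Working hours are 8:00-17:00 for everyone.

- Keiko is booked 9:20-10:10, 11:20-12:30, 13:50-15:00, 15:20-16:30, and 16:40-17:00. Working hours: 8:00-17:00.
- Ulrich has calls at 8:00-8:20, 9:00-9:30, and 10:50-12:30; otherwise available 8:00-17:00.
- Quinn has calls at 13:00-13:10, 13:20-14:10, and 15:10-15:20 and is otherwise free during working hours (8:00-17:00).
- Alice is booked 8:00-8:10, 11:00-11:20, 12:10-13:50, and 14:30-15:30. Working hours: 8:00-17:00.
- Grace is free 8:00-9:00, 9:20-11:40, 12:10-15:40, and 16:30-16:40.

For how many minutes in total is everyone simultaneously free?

Keiko free within 08:00–17:00: 08:00–09:20, 10:10–11:20, 12:30–13:50, 15:00–15:20, 16:30–16:40.
Ulrich free within 08:00–17:00: 08:20–09:00, 09:30–10:50, 12:30–17:00.
Quinn free within 08:00–17:00: 08:00–13:00, 13:10–13:20, 14:10–15:10, 15:20–17:00.
Alice free within 08:00–17:00: 08:10–11:00, 11:20–12:10, 13:50–14:30, 15:30–17:00.
Keiko ∩ Ulrich: 08:20–09:00, 10:10–10:50, 12:30–13:50, 15:00–15:20, 16:30–16:40.
Keiko ∩ Ulrich ∩ Quinn: 08:20–09:00, 10:10–10:50, 12:30–13:00, 13:10–13:20, 15:00–15:10, 16:30–16:40.
Keiko ∩ Ulrich ∩ Quinn ∩ Alice: 08:20–09:00, 10:10–10:50, 16:30–16:40.
Keiko ∩ Ulrich ∩ Quinn ∩ Alice ∩ Grace: 08:20–09:00, 10:10–10:50, 16:30–16:40.
Total common minutes: 40 + 40 + 10 = 90.

90 minutes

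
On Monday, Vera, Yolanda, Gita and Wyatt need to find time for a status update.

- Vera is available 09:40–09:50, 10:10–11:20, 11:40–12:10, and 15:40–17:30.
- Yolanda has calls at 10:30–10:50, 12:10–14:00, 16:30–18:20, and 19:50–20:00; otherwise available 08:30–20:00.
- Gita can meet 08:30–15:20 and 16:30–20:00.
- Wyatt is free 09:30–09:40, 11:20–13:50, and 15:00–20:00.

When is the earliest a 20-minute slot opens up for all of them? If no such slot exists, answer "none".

Yolanda free within 08:30–20:00: 08:30–10:30, 10:50–12:10, 14:00–16:30, 18:20–19:50.
Vera ∩ Yolanda: 09:40–09:50, 10:10–10:30, 10:50–11:20, 11:40–12:10, 15:40–16:30.
Vera ∩ Yolanda ∩ Gita: 09:40–09:50, 10:10–10:30, 10:50–11:20, 11:40–12:10.
Vera ∩ Yolanda ∩ Gita ∩ Wyatt: 11:40–12:10.
Windows ≥ 20 min: 11:40–12:10.
Earliest such window starts at 11:40.

11:40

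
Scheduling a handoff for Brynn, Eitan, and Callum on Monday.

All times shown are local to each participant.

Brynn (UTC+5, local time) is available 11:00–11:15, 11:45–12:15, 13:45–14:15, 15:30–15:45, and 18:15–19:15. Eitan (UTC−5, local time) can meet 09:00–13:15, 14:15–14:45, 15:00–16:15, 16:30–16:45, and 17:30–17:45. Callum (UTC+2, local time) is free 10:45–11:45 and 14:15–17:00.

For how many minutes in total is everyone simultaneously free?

15 minutes

Brynn → UTC: 06:00–06:15, 06:45–07:15, 08:45–09:15, 10:30–10:45, 13:15–14:15.
Eitan → UTC: 14:00–18:15, 19:15–19:45, 20:00–21:15, 21:30–21:45, 22:30–22:45.
Callum → UTC: 08:45–09:45, 12:15–15:00.
Brynn ∩ Eitan: 14:00–14:15.
Brynn ∩ Eitan ∩ Callum: 14:00–14:15.
Total common minutes: 15.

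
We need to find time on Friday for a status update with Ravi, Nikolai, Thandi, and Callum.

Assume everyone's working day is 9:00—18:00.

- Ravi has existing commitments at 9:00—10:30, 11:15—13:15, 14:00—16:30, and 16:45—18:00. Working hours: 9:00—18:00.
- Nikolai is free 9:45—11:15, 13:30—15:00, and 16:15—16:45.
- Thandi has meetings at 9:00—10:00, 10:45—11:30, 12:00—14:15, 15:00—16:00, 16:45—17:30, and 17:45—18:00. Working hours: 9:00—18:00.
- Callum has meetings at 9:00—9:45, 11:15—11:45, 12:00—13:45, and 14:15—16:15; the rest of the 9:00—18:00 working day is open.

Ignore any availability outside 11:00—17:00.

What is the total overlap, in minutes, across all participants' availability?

Ravi free within 09:00–18:00: 10:30–11:15, 13:15–14:00, 16:30–16:45.
Thandi free within 09:00–18:00: 10:00–10:45, 11:30–12:00, 14:15–15:00, 16:00–16:45, 17:30–17:45.
Callum free within 09:00–18:00: 09:45–11:15, 11:45–12:00, 13:45–14:15, 16:15–18:00.
Ravi ∩ Nikolai: 10:30–11:15, 13:30–14:00, 16:30–16:45.
Ravi ∩ Nikolai ∩ Thandi: 10:30–10:45, 16:30–16:45.
Ravi ∩ Nikolai ∩ Thandi ∩ Callum: 10:30–10:45, 16:30–16:45.
Restricted to 11:00–17:00: 16:30–16:45.
Total common minutes: 15.

15 minutes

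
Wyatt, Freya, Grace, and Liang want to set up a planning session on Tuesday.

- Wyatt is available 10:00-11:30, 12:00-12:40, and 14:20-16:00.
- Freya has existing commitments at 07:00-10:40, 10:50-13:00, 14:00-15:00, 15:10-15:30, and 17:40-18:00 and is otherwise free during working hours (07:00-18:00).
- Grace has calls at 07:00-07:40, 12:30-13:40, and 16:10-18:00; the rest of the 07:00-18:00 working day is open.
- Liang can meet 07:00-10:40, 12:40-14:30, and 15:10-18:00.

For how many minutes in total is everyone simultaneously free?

Freya free within 07:00–18:00: 10:40–10:50, 13:00–14:00, 15:00–15:10, 15:30–17:40.
Grace free within 07:00–18:00: 07:40–12:30, 13:40–16:10.
Wyatt ∩ Freya: 10:40–10:50, 15:00–15:10, 15:30–16:00.
Wyatt ∩ Freya ∩ Grace: 10:40–10:50, 15:00–15:10, 15:30–16:00.
Wyatt ∩ Freya ∩ Grace ∩ Liang: 15:30–16:00.
Total common minutes: 30.

30 minutes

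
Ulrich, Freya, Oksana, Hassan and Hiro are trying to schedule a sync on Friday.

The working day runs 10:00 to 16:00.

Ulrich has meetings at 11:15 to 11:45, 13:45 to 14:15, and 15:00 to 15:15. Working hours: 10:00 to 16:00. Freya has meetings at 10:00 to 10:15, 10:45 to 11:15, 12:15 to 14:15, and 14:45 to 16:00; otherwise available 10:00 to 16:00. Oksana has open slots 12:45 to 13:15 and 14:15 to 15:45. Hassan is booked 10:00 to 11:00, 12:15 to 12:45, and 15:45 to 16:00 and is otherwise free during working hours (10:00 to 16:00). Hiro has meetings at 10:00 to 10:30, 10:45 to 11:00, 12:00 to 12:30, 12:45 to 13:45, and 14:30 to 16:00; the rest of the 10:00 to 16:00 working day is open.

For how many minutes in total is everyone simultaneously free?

Ulrich free within 10:00–16:00: 10:00–11:15, 11:45–13:45, 14:15–15:00, 15:15–16:00.
Freya free within 10:00–16:00: 10:15–10:45, 11:15–12:15, 14:15–14:45.
Hassan free within 10:00–16:00: 11:00–12:15, 12:45–15:45.
Hiro free within 10:00–16:00: 10:30–10:45, 11:00–12:00, 12:30–12:45, 13:45–14:30.
Ulrich ∩ Freya: 10:15–10:45, 11:45–12:15, 14:15–14:45.
Ulrich ∩ Freya ∩ Oksana: 14:15–14:45.
Ulrich ∩ Freya ∩ Oksana ∩ Hassan: 14:15–14:45.
Ulrich ∩ Freya ∩ Oksana ∩ Hassan ∩ Hiro: 14:15–14:30.
Total common minutes: 15.

15 minutes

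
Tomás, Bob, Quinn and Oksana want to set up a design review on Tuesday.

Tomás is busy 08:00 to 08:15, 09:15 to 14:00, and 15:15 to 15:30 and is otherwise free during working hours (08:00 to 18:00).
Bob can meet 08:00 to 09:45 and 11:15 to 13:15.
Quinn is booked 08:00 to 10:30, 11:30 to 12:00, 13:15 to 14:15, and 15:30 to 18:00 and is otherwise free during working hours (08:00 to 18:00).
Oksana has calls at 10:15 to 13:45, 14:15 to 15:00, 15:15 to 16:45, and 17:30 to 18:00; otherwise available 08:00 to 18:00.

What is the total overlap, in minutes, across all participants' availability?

Tomás free within 08:00–18:00: 08:15–09:15, 14:00–15:15, 15:30–18:00.
Quinn free within 08:00–18:00: 10:30–11:30, 12:00–13:15, 14:15–15:30.
Oksana free within 08:00–18:00: 08:00–10:15, 13:45–14:15, 15:00–15:15, 16:45–17:30.
Tomás ∩ Bob: 08:15–09:15.
Tomás ∩ Bob ∩ Quinn: (none).
Tomás ∩ Bob ∩ Quinn ∩ Oksana: (none).
Total common minutes: 0.

0 minutes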